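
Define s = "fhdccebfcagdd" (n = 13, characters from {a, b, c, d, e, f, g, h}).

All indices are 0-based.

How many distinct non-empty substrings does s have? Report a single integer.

rank→(start, suffix):
  0 → (9, 'agdd')
  1 → (6, 'bfcagdd')
  2 → (8, 'cagdd')
  3 → (3, 'ccebfcagdd')
  4 → (4, 'cebfcagdd')
  5 → (12, 'd')
  6 → (2, 'dccebfcagdd')
  7 → (11, 'dd')
  8 → (5, 'ebfcagdd')
  9 → (7, 'fcagdd')
  10 → (0, 'fhdccebfcagdd')
  11 → (10, 'gdd')
  12 → (1, 'hdccebfcagdd')

SA = [9, 6, 8, 3, 4, 12, 2, 11, 5, 7, 0, 10, 1]
rank  pair      lcp
   1  s[9:],s[6:]  0  ''
   2  s[6:],s[8:]  0  ''
   3  s[8:],s[3:]  1  'c'
   4  s[3:],s[4:]  1  'c'
   5  s[4:],s[12:]  0  ''
   6  s[12:],s[2:]  1  'd'
   7  s[2:],s[11:]  1  'd'
   8  s[11:],s[5:]  0  ''
   9  s[5:],s[7:]  0  ''
  10  s[7:],s[0:]  1  'f'
  11  s[0:],s[10:]  0  ''
  12  s[10:],s[1:]  0  ''

n(n+1)/2 = 13·14/2 = 91
Σ LCP = 0 + 0 + 0 + 1 + 1 + 0 + 1 + 1 + 0 + 0 + 1 + 0 + 0 = 5
distinct = 91 − 5 = 86

86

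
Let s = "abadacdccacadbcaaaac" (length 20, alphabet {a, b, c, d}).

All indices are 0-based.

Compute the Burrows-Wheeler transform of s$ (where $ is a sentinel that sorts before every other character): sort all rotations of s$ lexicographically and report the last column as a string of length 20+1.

ccaa$acdbcadabcadaaac

rank  rotation               last
    0  $abadacdccacadbcaaaac  c
    1  aaaac$abadacdccacadbc  c
    2  aaac$abadacdccacadbca  a
    3  aac$abadacdccacadbcaa  a
    4  abadacdccacadbcaaaac$  $
    5  ac$abadacdccacadbcaaa  a
    6  acadbcaaaac$abadacdcc  c
    7  acdccacadbcaaaac$abad  d
    8  adacdccacadbcaaaac$ab  b
    9  adbcaaaac$abadacdccac  c
   10  badacdccacadbcaaaac$a  a
   11  bcaaaac$abadacdccacad  d
   12  c$abadacdccacadbcaaaa  a
   13  caaaac$abadacdccacadb  b
   14  cacadbcaaaac$abadacdc  c
   15  cadbcaaaac$abadacdcca  a
   16  ccacadbcaaaac$abadacd  d
   17  cdccacadbcaaaac$abada  a
   18  dacdccacadbcaaaac$aba  a
   19  dbcaaaac$abadacdccaca  a
   20  dccacadbcaaaac$abadac  c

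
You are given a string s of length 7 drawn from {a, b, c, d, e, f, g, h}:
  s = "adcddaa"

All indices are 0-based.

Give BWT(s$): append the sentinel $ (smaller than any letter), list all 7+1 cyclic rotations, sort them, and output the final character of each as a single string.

aad$ddac

rank  rotation  last
    0  $adcddaa  a
    1  a$adcdda  a
    2  aa$adcdd  d
    3  adcddaa$  $
    4  cddaa$ad  d
    5  daa$adcd  d
    6  dcddaa$a  a
    7  ddaa$adc  c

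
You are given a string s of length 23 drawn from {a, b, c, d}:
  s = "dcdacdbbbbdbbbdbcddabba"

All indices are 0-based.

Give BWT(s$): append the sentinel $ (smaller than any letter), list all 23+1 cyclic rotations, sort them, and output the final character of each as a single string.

abddbadbdbbdbbdabdccbb$c

rank  rotation                  last
    0  $dcdacdbbbbdbbbdbcddabba  a
    1  a$dcdacdbbbbdbbbdbcddabb  b
    2  abba$dcdacdbbbbdbbbdbcdd  d
    3  acdbbbbdbbbdbcddabba$dcd  d
    4  ba$dcdacdbbbbdbbbdbcddab  b
    5  bba$dcdacdbbbbdbbbdbcdda  a
    6  bbbbdbbbdbcddabba$dcdacd  d
    7  bbbdbbbdbcddabba$dcdacdb  b
    8  bbbdbcddabba$dcdacdbbbbd  d
    9  bbdbbbdbcddabba$dcdacdbb  b
   10  bbdbcddabba$dcdacdbbbbdb  b
   11  bcddabba$dcdacdbbbbdbbbd  d
   12  bdbbbdbcddabba$dcdacdbbb  b
   13  bdbcddabba$dcdacdbbbbdbb  b
   14  cdacdbbbbdbbbdbcddabba$d  d
   15  cdbbbbdbbbdbcddabba$dcda  a
   16  cddabba$dcdacdbbbbdbbbdb  b
   17  dabba$dcdacdbbbbdbbbdbcd  d
   18  dacdbbbbdbbbdbcddabba$dc  c
   19  dbbbbdbbbdbcddabba$dcdac  c
   20  dbbbdbcddabba$dcdacdbbbb  b
   21  dbcddabba$dcdacdbbbbdbbb  b
   22  dcdacdbbbbdbbbdbcddabba$  $
   23  ddabba$dcdacdbbbbdbbbdbc  c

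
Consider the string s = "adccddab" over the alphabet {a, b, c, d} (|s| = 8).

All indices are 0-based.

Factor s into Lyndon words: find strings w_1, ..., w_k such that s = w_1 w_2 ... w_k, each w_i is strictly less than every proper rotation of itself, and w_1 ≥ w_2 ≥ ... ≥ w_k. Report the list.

emit factor 1: 'adccdd' (i=0, period=6)
emit factor 2: 'ab' (i=6, period=2)

["adccdd", "ab"]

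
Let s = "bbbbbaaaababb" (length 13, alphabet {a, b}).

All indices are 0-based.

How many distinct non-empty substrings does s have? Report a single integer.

68

rank→(start, suffix):
  0 → (5, 'aaaababb')
  1 → (6, 'aaababb')
  2 → (7, 'aababb')
  3 → (8, 'ababb')
  4 → (10, 'abb')
  5 → (12, 'b')
  6 → (4, 'baaaababb')
  7 → (9, 'babb')
  8 → (11, 'bb')
  9 → (3, 'bbaaaababb')
  10 → (2, 'bbbaaaababb')
  11 → (1, 'bbbbaaaababb')
  12 → (0, 'bbbbbaaaababb')

SA = [5, 6, 7, 8, 10, 12, 4, 9, 11, 3, 2, 1, 0]
[i] adj suffixes → lcp
  [1] 5/6 → 3 ('aaa')
  [2] 6/7 → 2 ('aa')
  [3] 7/8 → 1 ('a')
  [4] 8/10 → 2 ('ab')
  [5] 10/12 → 0 ('')
  [6] 12/4 → 1 ('b')
  [7] 4/9 → 2 ('ba')
  [8] 9/11 → 1 ('b')
  [9] 11/3 → 2 ('bb')
  [10] 3/2 → 2 ('bb')
  [11] 2/1 → 3 ('bbb')
  [12] 1/0 → 4 ('bbbb')

n(n+1)/2 = 13·14/2 = 91
Σ LCP = 0 + 3 + 2 + 1 + 2 + 0 + 1 + 2 + 1 + 2 + 2 + 3 + 4 = 23
distinct = 91 − 23 = 68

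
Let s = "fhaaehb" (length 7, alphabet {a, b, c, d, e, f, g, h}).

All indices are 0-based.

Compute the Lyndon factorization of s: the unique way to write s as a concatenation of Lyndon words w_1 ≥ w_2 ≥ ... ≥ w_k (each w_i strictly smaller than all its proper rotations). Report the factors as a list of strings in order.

emit factor 1: 'fh' (i=0, period=2)
emit factor 2: 'aaehb' (i=2, period=5)

["fh", "aaehb"]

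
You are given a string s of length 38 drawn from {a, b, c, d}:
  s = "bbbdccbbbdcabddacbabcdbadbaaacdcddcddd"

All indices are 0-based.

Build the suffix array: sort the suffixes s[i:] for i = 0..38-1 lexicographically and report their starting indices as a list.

[26, 27, 18, 11, 15, 28, 23, 25, 17, 22, 6, 0, 7, 1, 19, 8, 2, 12, 10, 16, 5, 4, 20, 29, 31, 34, 37, 14, 24, 21, 9, 3, 30, 33, 36, 13, 32, 35]

sorted suffixes:
  #0 SA[0]=26  'aaacdcddcddd'
  #1 SA[1]=27  'aacdcddcddd'
  #2 SA[2]=18  'abcdbadbaaacdcddcddd'
  #3 SA[3]=11  'abddacbabcdbadbaaacdcddcddd'
  #4 SA[4]=15  'acbabcdbadbaaacdcddcddd'
  #5 SA[5]=28  'acdcddcddd'
  #6 SA[6]=23  'adbaaacdcddcddd'
  #7 SA[7]=25  'baaacdcddcddd'
  #8 SA[8]=17  'babcdbadbaaacdcddcddd'
  #9 SA[9]=22  'badbaaacdcddcddd'
  #10 SA[10]=6  'bbbdcabddacbabcdbadbaaacdcddcddd'
  #11 SA[11]=0  'bbbdccbbbdcabddacbabcdbadbaaacdcddcddd'
  #12 SA[12]=7  'bbdcabddacbabcdbadbaaacdcddcddd'
  #13 SA[13]=1  'bbdccbbbdcabddacbabcdbadbaaacdcddcddd'
  #14 SA[14]=19  'bcdbadbaaacdcddcddd'
  #15 SA[15]=8  'bdcabddacbabcdbadbaaacdcddcddd'
  #16 SA[16]=2  'bdccbbbdcabddacbabcdbadbaaacdcddcddd'
  #17 SA[17]=12  'bddacbabcdbadbaaacdcddcddd'
  #18 SA[18]=10  'cabddacbabcdbadbaaacdcddcddd'
  #19 SA[19]=16  'cbabcdbadbaaacdcddcddd'
  #20 SA[20]=5  'cbbbdcabddacbabcdbadbaaacdcddcddd'
  #21 SA[21]=4  'ccbbbdcabddacbabcdbadbaaacdcddcddd'
  #22 SA[22]=20  'cdbadbaaacdcddcddd'
  #23 SA[23]=29  'cdcddcddd'
  #24 SA[24]=31  'cddcddd'
  #25 SA[25]=34  'cddd'
  #26 SA[26]=37  'd'
  #27 SA[27]=14  'dacbabcdbadbaaacdcddcddd'
  #28 SA[28]=24  'dbaaacdcddcddd'
  #29 SA[29]=21  'dbadbaaacdcddcddd'
  #30 SA[30]=9  'dcabddacbabcdbadbaaacdcddcddd'
  #31 SA[31]=3  'dccbbbdcabddacbabcdbadbaaacdcddcddd'
  #32 SA[32]=30  'dcddcddd'
  #33 SA[33]=33  'dcddd'
  #34 SA[34]=36  'dd'
  #35 SA[35]=13  'ddacbabcdbadbaaacdcddcddd'
  #36 SA[36]=32  'ddcddd'
  #37 SA[37]=35  'ddd'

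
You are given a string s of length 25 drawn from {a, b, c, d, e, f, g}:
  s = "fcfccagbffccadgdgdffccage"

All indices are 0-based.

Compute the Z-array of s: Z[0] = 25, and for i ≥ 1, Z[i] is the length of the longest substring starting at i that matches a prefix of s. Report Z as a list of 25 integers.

Z[0]=25
i=1: fresh scan; Z[1]=0
i=2: fresh scan; Z[2]=2 extend→box=[2,4)
i=3: min(r-i=1, Z[1]=0)=0; Z[3]=0
i=4: fresh scan; Z[4]=0
i=5: fresh scan; Z[5]=0
i=6: fresh scan; Z[6]=0
i=7: fresh scan; Z[7]=0
i=8: fresh scan; Z[8]=1 extend→box=[8,9)
i=9: fresh scan; Z[9]=2 extend→box=[9,11)
i=10: min(r-i=1, Z[1]=0)=0; Z[10]=0
i=11: fresh scan; Z[11]=0
i=12: fresh scan; Z[12]=0
i=13: fresh scan; Z[13]=0
i=14: fresh scan; Z[14]=0
i=15: fresh scan; Z[15]=0
i=16: fresh scan; Z[16]=0
i=17: fresh scan; Z[17]=0
i=18: fresh scan; Z[18]=1 extend→box=[18,19)
i=19: fresh scan; Z[19]=2 extend→box=[19,21)
i=20: min(r-i=1, Z[1]=0)=0; Z[20]=0
i=21: fresh scan; Z[21]=0
i=22: fresh scan; Z[22]=0
i=23: fresh scan; Z[23]=0
i=24: fresh scan; Z[24]=0

[25, 0, 2, 0, 0, 0, 0, 0, 1, 2, 0, 0, 0, 0, 0, 0, 0, 0, 1, 2, 0, 0, 0, 0, 0]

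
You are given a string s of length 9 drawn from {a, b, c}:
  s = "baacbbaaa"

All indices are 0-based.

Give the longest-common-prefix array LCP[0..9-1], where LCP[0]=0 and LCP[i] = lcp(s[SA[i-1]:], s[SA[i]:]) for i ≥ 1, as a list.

[0, 1, 2, 2, 1, 0, 3, 1, 0]

sorted suffixes:
  #0 SA[0]=8  'a'
  #1 SA[1]=7  'aa'
  #2 SA[2]=6  'aaa'
  #3 SA[3]=1  'aacbbaaa'
  #4 SA[4]=2  'acbbaaa'
  #5 SA[5]=5  'baaa'
  #6 SA[6]=0  'baacbbaaa'
  #7 SA[7]=4  'bbaaa'
  #8 SA[8]=3  'cbbaaa'

SA = [8, 7, 6, 1, 2, 5, 0, 4, 3]
[i] adj suffixes → lcp
  [1] 8/7 → 1 ('a')
  [2] 7/6 → 2 ('aa')
  [3] 6/1 → 2 ('aa')
  [4] 1/2 → 1 ('a')
  [5] 2/5 → 0 ('')
  [6] 5/0 → 3 ('baa')
  [7] 0/4 → 1 ('b')
  [8] 4/3 → 0 ('')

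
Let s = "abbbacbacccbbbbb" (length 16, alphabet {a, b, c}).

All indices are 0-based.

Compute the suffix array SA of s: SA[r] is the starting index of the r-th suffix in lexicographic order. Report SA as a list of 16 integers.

[0, 4, 7, 15, 3, 6, 14, 2, 13, 1, 12, 11, 5, 10, 9, 8]

sorted suffixes:
  #0 SA[0]=0  'abbbacbacccbbbbb'
  #1 SA[1]=4  'acbacccbbbbb'
  #2 SA[2]=7  'acccbbbbb'
  #3 SA[3]=15  'b'
  #4 SA[4]=3  'bacbacccbbbbb'
  #5 SA[5]=6  'bacccbbbbb'
  #6 SA[6]=14  'bb'
  #7 SA[7]=2  'bbacbacccbbbbb'
  #8 SA[8]=13  'bbb'
  #9 SA[9]=1  'bbbacbacccbbbbb'
  #10 SA[10]=12  'bbbb'
  #11 SA[11]=11  'bbbbb'
  #12 SA[12]=5  'cbacccbbbbb'
  #13 SA[13]=10  'cbbbbb'
  #14 SA[14]=9  'ccbbbbb'
  #15 SA[15]=8  'cccbbbbb'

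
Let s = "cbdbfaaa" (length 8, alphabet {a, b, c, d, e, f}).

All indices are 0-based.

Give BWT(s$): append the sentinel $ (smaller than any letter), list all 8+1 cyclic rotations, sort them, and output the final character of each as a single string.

rank  rotation   last
    0  $cbdbfaaa  a
    1  a$cbdbfaa  a
    2  aa$cbdbfa  a
    3  aaa$cbdbf  f
    4  bdbfaaa$c  c
    5  bfaaa$cbd  d
    6  cbdbfaaa$  $
    7  dbfaaa$cb  b
    8  faaa$cbdb  b

aaafcd$bb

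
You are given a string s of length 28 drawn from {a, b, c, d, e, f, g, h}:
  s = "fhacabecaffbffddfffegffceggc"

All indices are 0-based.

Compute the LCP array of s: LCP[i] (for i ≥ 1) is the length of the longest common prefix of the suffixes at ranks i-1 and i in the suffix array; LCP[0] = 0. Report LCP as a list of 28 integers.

rank | idx | suffix
   0 |   4 | abecaffbffddfffegffceggc
   1 |   2 | acabecaffbffddfffegffceggc
   2 |   8 | affbffddfffegffceggc
   3 |   5 | becaffbffddfffegffceggc
   4 |  11 | bffddfffegffceggc
   5 |  27 | c
   6 |   3 | cabecaffbffddfffegffceggc
   7 |   7 | caffbffddfffegffceggc
   8 |  23 | ceggc
   9 |  14 | ddfffegffceggc
  10 |  15 | dfffegffceggc
  11 |   6 | ecaffbffddfffegffceggc
  12 |  19 | egffceggc
  13 |  24 | eggc
  14 |  10 | fbffddfffegffceggc
  15 |  22 | fceggc
  16 |  13 | fddfffegffceggc
  17 |  18 | fegffceggc
  18 |   9 | ffbffddfffegffceggc
  19 |  21 | ffceggc
  20 |  12 | ffddfffegffceggc
  21 |  17 | ffegffceggc
  22 |  16 | fffegffceggc
  23 |   0 | fhacabecaffbffddfffegffceggc
  24 |  26 | gc
  25 |  20 | gffceggc
  26 |  25 | ggc
  27 |   1 | hacabecaffbffddfffegffceggc

SA = [4, 2, 8, 5, 11, 27, 3, 7, 23, 14, 15, 6, 19, 24, 10, 22, 13, 18, 9, 21, 12, 17, 16, 0, 26, 20, 25, 1]
rank  pair      lcp
   1  s[4:],s[2:]  1  'a'
   2  s[2:],s[8:]  1  'a'
   3  s[8:],s[5:]  0  ''
   4  s[5:],s[11:]  1  'b'
   5  s[11:],s[27:]  0  ''
   6  s[27:],s[3:]  1  'c'
   7  s[3:],s[7:]  2  'ca'
   8  s[7:],s[23:]  1  'c'
   9  s[23:],s[14:]  0  ''
  10  s[14:],s[15:]  1  'd'
  11  s[15:],s[6:]  0  ''
  12  s[6:],s[19:]  1  'e'
  13  s[19:],s[24:]  2  'eg'
  14  s[24:],s[10:]  0  ''
  15  s[10:],s[22:]  1  'f'
  16  s[22:],s[13:]  1  'f'
  17  s[13:],s[18:]  1  'f'
  18  s[18:],s[9:]  1  'f'
  19  s[9:],s[21:]  2  'ff'
  20  s[21:],s[12:]  2  'ff'
  21  s[12:],s[17:]  2  'ff'
  22  s[17:],s[16:]  2  'ff'
  23  s[16:],s[0:]  1  'f'
  24  s[0:],s[26:]  0  ''
  25  s[26:],s[20:]  1  'g'
  26  s[20:],s[25:]  1  'g'
  27  s[25:],s[1:]  0  ''

[0, 1, 1, 0, 1, 0, 1, 2, 1, 0, 1, 0, 1, 2, 0, 1, 1, 1, 1, 2, 2, 2, 2, 1, 0, 1, 1, 0]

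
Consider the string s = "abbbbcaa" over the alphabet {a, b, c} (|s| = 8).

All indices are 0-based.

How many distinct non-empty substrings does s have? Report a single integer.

28

rank | idx | suffix
   0 |   7 | a
   1 |   6 | aa
   2 |   0 | abbbbcaa
   3 |   1 | bbbbcaa
   4 |   2 | bbbcaa
   5 |   3 | bbcaa
   6 |   4 | bcaa
   7 |   5 | caa

SA = [7, 6, 0, 1, 2, 3, 4, 5]
rank  pair      lcp
   1  s[7:],s[6:]  1  'a'
   2  s[6:],s[0:]  1  'a'
   3  s[0:],s[1:]  0  ''
   4  s[1:],s[2:]  3  'bbb'
   5  s[2:],s[3:]  2  'bb'
   6  s[3:],s[4:]  1  'b'
   7  s[4:],s[5:]  0  ''

n(n+1)/2 = 8·9/2 = 36
Σ LCP = 0 + 1 + 1 + 0 + 3 + 2 + 1 + 0 = 8
distinct = 36 − 8 = 28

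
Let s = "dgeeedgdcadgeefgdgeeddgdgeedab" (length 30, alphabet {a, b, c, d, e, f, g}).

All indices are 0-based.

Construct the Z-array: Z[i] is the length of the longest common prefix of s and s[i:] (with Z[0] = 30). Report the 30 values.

Z[0]=30
i=1: i≥r, start 0; Z[1]=0
i=2: i≥r, start 0; Z[2]=0
i=3: i≥r, start 0; Z[3]=0
i=4: i≥r, start 0; Z[4]=0
i=5: i≥r, start 0; Z[5]=2 extend→box=[5,7)
i=6: min(r-i=1, Z[1]=0)=0; Z[6]=0
i=7: i≥r, start 0; Z[7]=1 extend→box=[7,8)
i=8: i≥r, start 0; Z[8]=0
i=9: i≥r, start 0; Z[9]=0
i=10: i≥r, start 0; Z[10]=4 extend→box=[10,14)
i=11: min(r-i=3, Z[1]=0)=0; Z[11]=0
i=12: min(r-i=2, Z[2]=0)=0; Z[12]=0
i=13: min(r-i=1, Z[3]=0)=0; Z[13]=0
i=14: i≥r, start 0; Z[14]=0
i=15: i≥r, start 0; Z[15]=0
i=16: i≥r, start 0; Z[16]=4 extend→box=[16,20)
i=17: min(r-i=3, Z[1]=0)=0; Z[17]=0
i=18: min(r-i=2, Z[2]=0)=0; Z[18]=0
i=19: min(r-i=1, Z[3]=0)=0; Z[19]=0
i=20: i≥r, start 0; Z[20]=1 extend→box=[20,21)
i=21: i≥r, start 0; Z[21]=2 extend→box=[21,23)
i=22: min(r-i=1, Z[1]=0)=0; Z[22]=0
i=23: i≥r, start 0; Z[23]=4 extend→box=[23,27)
i=24: min(r-i=3, Z[1]=0)=0; Z[24]=0
i=25: min(r-i=2, Z[2]=0)=0; Z[25]=0
i=26: min(r-i=1, Z[3]=0)=0; Z[26]=0
i=27: i≥r, start 0; Z[27]=1 extend→box=[27,28)
i=28: i≥r, start 0; Z[28]=0
i=29: i≥r, start 0; Z[29]=0

[30, 0, 0, 0, 0, 2, 0, 1, 0, 0, 4, 0, 0, 0, 0, 0, 4, 0, 0, 0, 1, 2, 0, 4, 0, 0, 0, 1, 0, 0]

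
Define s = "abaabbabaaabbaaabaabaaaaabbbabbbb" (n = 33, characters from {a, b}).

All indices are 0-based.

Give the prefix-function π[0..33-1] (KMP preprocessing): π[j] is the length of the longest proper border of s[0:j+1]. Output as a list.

[0, 0, 1, 1, 2, 0, 1, 2, 3, 4, 1, 2, 0, 1, 1, 1, 2, 3, 4, 5, 3, 4, 1, 1, 1, 2, 0, 0, 1, 2, 0, 0, 0]

π[0] = 0
j=1 s[j]='b': π[1]=0 (border '')
j=2 s[j]='a': π[2]=1 (border 'a')
j=3 s[j]='a': k: 1→0; π[3]=1 (border 'a')
j=4 s[j]='b': π[4]=2 (border 'ab')
j=5 s[j]='b': k: 2→0; π[5]=0 (border '')
j=6 s[j]='a': π[6]=1 (border 'a')
j=7 s[j]='b': π[7]=2 (border 'ab')
j=8 s[j]='a': π[8]=3 (border 'aba')
j=9 s[j]='a': π[9]=4 (border 'abaa')
j=10 s[j]='a': k: 4→1→0; π[10]=1 (border 'a')
j=11 s[j]='b': π[11]=2 (border 'ab')
j=12 s[j]='b': k: 2→0; π[12]=0 (border '')
j=13 s[j]='a': π[13]=1 (border 'a')
j=14 s[j]='a': k: 1→0; π[14]=1 (border 'a')
j=15 s[j]='a': k: 1→0; π[15]=1 (border 'a')
j=16 s[j]='b': π[16]=2 (border 'ab')
j=17 s[j]='a': π[17]=3 (border 'aba')
j=18 s[j]='a': π[18]=4 (border 'abaa')
j=19 s[j]='b': π[19]=5 (border 'abaab')
j=20 s[j]='a': k: 5→2; π[20]=3 (border 'aba')
j=21 s[j]='a': π[21]=4 (border 'abaa')
j=22 s[j]='a': k: 4→1→0; π[22]=1 (border 'a')
j=23 s[j]='a': k: 1→0; π[23]=1 (border 'a')
j=24 s[j]='a': k: 1→0; π[24]=1 (border 'a')
j=25 s[j]='b': π[25]=2 (border 'ab')
j=26 s[j]='b': k: 2→0; π[26]=0 (border '')
j=27 s[j]='b': π[27]=0 (border '')
j=28 s[j]='a': π[28]=1 (border 'a')
j=29 s[j]='b': π[29]=2 (border 'ab')
j=30 s[j]='b': k: 2→0; π[30]=0 (border '')
j=31 s[j]='b': π[31]=0 (border '')
j=32 s[j]='b': π[32]=0 (border '')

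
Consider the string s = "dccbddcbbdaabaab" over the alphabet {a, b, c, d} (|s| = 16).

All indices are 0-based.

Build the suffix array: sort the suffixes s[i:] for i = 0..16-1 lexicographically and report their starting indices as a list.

[13, 10, 14, 11, 15, 12, 7, 8, 3, 6, 2, 1, 9, 5, 0, 4]

rank→(start, suffix):
  0 → (13, 'aab')
  1 → (10, 'aabaab')
  2 → (14, 'ab')
  3 → (11, 'abaab')
  4 → (15, 'b')
  5 → (12, 'baab')
  6 → (7, 'bbdaabaab')
  7 → (8, 'bdaabaab')
  8 → (3, 'bddcbbdaabaab')
  9 → (6, 'cbbdaabaab')
  10 → (2, 'cbddcbbdaabaab')
  11 → (1, 'ccbddcbbdaabaab')
  12 → (9, 'daabaab')
  13 → (5, 'dcbbdaabaab')
  14 → (0, 'dccbddcbbdaabaab')
  15 → (4, 'ddcbbdaabaab')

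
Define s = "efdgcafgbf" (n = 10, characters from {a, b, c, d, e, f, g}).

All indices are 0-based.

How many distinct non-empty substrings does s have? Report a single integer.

52

rank | idx | suffix
   0 |   5 | afgbf
   1 |   8 | bf
   2 |   4 | cafgbf
   3 |   2 | dgcafgbf
   4 |   0 | efdgcafgbf
   5 |   9 | f
   6 |   1 | fdgcafgbf
   7 |   6 | fgbf
   8 |   7 | gbf
   9 |   3 | gcafgbf

SA = [5, 8, 4, 2, 0, 9, 1, 6, 7, 3]
rank  pair      lcp
   1  s[5:],s[8:]  0  ''
   2  s[8:],s[4:]  0  ''
   3  s[4:],s[2:]  0  ''
   4  s[2:],s[0:]  0  ''
   5  s[0:],s[9:]  0  ''
   6  s[9:],s[1:]  1  'f'
   7  s[1:],s[6:]  1  'f'
   8  s[6:],s[7:]  0  ''
   9  s[7:],s[3:]  1  'g'

n(n+1)/2 = 10·11/2 = 55
Σ LCP = 0 + 0 + 0 + 0 + 0 + 0 + 1 + 1 + 0 + 1 = 3
distinct = 55 − 3 = 52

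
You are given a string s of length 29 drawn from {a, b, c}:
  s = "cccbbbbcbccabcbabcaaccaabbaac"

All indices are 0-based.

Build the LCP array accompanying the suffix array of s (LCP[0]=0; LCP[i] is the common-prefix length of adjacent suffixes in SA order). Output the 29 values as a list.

rank→(start, suffix):
  0 → (22, 'aabbaac')
  1 → (26, 'aac')
  2 → (18, 'aaccaabbaac')
  3 → (23, 'abbaac')
  4 → (15, 'abcaaccaabbaac')
  5 → (11, 'abcbabcaaccaabbaac')
  6 → (27, 'ac')
  7 → (19, 'accaabbaac')
  8 → (25, 'baac')
  9 → (14, 'babcaaccaabbaac')
  10 → (24, 'bbaac')
  11 → (3, 'bbbbcbccabcbabcaaccaabbaac')
  12 → (4, 'bbbcbccabcbabcaaccaabbaac')
  13 → (5, 'bbcbccabcbabcaaccaabbaac')
  14 → (16, 'bcaaccaabbaac')
  15 → (12, 'bcbabcaaccaabbaac')
  16 → (6, 'bcbccabcbabcaaccaabbaac')
  17 → (8, 'bccabcbabcaaccaabbaac')
  18 → (28, 'c')
  19 → (21, 'caabbaac')
  20 → (17, 'caaccaabbaac')
  21 → (10, 'cabcbabcaaccaabbaac')
  22 → (13, 'cbabcaaccaabbaac')
  23 → (2, 'cbbbbcbccabcbabcaaccaabbaac')
  24 → (7, 'cbccabcbabcaaccaabbaac')
  25 → (20, 'ccaabbaac')
  26 → (9, 'ccabcbabcaaccaabbaac')
  27 → (1, 'ccbbbbcbccabcbabcaaccaabbaac')
  28 → (0, 'cccbbbbcbccabcbabcaaccaabbaac')

SA = [22, 26, 18, 23, 15, 11, 27, 19, 25, 14, 24, 3, 4, 5, 16, 12, 6, 8, 28, 21, 17, 10, 13, 2, 7, 20, 9, 1, 0]
[i] adj suffixes → lcp
  [1] 22/26 → 2 ('aa')
  [2] 26/18 → 3 ('aac')
  [3] 18/23 → 1 ('a')
  [4] 23/15 → 2 ('ab')
  [5] 15/11 → 3 ('abc')
  [6] 11/27 → 1 ('a')
  [7] 27/19 → 2 ('ac')
  [8] 19/25 → 0 ('')
  [9] 25/14 → 2 ('ba')
  [10] 14/24 → 1 ('b')
  [11] 24/3 → 2 ('bb')
  [12] 3/4 → 3 ('bbb')
  [13] 4/5 → 2 ('bb')
  [14] 5/16 → 1 ('b')
  [15] 16/12 → 2 ('bc')
  [16] 12/6 → 3 ('bcb')
  [17] 6/8 → 2 ('bc')
  [18] 8/28 → 0 ('')
  [19] 28/21 → 1 ('c')
  [20] 21/17 → 3 ('caa')
  [21] 17/10 → 2 ('ca')
  [22] 10/13 → 1 ('c')
  [23] 13/2 → 2 ('cb')
  [24] 2/7 → 2 ('cb')
  [25] 7/20 → 1 ('c')
  [26] 20/9 → 3 ('cca')
  [27] 9/1 → 2 ('cc')
  [28] 1/0 → 2 ('cc')

[0, 2, 3, 1, 2, 3, 1, 2, 0, 2, 1, 2, 3, 2, 1, 2, 3, 2, 0, 1, 3, 2, 1, 2, 2, 1, 3, 2, 2]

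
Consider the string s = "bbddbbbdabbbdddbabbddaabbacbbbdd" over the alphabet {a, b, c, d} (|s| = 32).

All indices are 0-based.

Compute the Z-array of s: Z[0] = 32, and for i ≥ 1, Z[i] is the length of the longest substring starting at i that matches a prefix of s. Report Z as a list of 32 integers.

[32, 1, 0, 0, 2, 3, 1, 0, 0, 2, 4, 1, 0, 0, 0, 1, 0, 4, 1, 0, 0, 0, 0, 2, 1, 0, 0, 2, 4, 1, 0, 0]

Z[0]=32
i=1: outside box; Z[1]=1 scan→box=[1,2)
i=2: outside box; Z[2]=0
i=3: outside box; Z[3]=0
i=4: outside box; Z[4]=2 scan→box=[4,6)
i=5: min(r-i=1, Z[1]=1)=1; Z[5]=3 scan→box=[5,8)
i=6: min(r-i=2, Z[1]=1)=1; Z[6]=1
i=7: min(r-i=1, Z[2]=0)=0; Z[7]=0
i=8: outside box; Z[8]=0
i=9: outside box; Z[9]=2 scan→box=[9,11)
i=10: min(r-i=1, Z[1]=1)=1; Z[10]=4 scan→box=[10,14)
i=11: min(r-i=3, Z[1]=1)=1; Z[11]=1
i=12: min(r-i=2, Z[2]=0)=0; Z[12]=0
i=13: min(r-i=1, Z[3]=0)=0; Z[13]=0
i=14: outside box; Z[14]=0
i=15: outside box; Z[15]=1 scan→box=[15,16)
i=16: outside box; Z[16]=0
i=17: outside box; Z[17]=4 scan→box=[17,21)
i=18: min(r-i=3, Z[1]=1)=1; Z[18]=1
i=19: min(r-i=2, Z[2]=0)=0; Z[19]=0
i=20: min(r-i=1, Z[3]=0)=0; Z[20]=0
i=21: outside box; Z[21]=0
i=22: outside box; Z[22]=0
i=23: outside box; Z[23]=2 scan→box=[23,25)
i=24: min(r-i=1, Z[1]=1)=1; Z[24]=1
i=25: outside box; Z[25]=0
i=26: outside box; Z[26]=0
i=27: outside box; Z[27]=2 scan→box=[27,29)
i=28: min(r-i=1, Z[1]=1)=1; Z[28]=4 scan→box=[28,32)
i=29: min(r-i=3, Z[1]=1)=1; Z[29]=1
i=30: min(r-i=2, Z[2]=0)=0; Z[30]=0
i=31: min(r-i=1, Z[3]=0)=0; Z[31]=0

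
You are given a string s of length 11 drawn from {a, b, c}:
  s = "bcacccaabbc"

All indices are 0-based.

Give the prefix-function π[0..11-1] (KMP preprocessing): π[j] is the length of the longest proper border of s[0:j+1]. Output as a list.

[0, 0, 0, 0, 0, 0, 0, 0, 1, 1, 2]

π[0] = 0
j=1 s[j]='c': π[1]=0 (border '')
j=2 s[j]='a': π[2]=0 (border '')
j=3 s[j]='c': π[3]=0 (border '')
j=4 s[j]='c': π[4]=0 (border '')
j=5 s[j]='c': π[5]=0 (border '')
j=6 s[j]='a': π[6]=0 (border '')
j=7 s[j]='a': π[7]=0 (border '')
j=8 s[j]='b': π[8]=1 (border 'b')
j=9 s[j]='b': k: 1→0; π[9]=1 (border 'b')
j=10 s[j]='c': π[10]=2 (border 'bc')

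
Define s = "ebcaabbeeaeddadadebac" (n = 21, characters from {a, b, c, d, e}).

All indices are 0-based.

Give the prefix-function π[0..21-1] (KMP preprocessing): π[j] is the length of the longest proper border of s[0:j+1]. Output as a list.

π[0] = 0
j=1 s[j]='b': π[1]=0 (border '')
j=2 s[j]='c': π[2]=0 (border '')
j=3 s[j]='a': π[3]=0 (border '')
j=4 s[j]='a': π[4]=0 (border '')
j=5 s[j]='b': π[5]=0 (border '')
j=6 s[j]='b': π[6]=0 (border '')
j=7 s[j]='e': π[7]=1 (border 'e')
j=8 s[j]='e': k: 1→0; π[8]=1 (border 'e')
j=9 s[j]='a': k: 1→0; π[9]=0 (border '')
j=10 s[j]='e': π[10]=1 (border 'e')
j=11 s[j]='d': k: 1→0; π[11]=0 (border '')
j=12 s[j]='d': π[12]=0 (border '')
j=13 s[j]='a': π[13]=0 (border '')
j=14 s[j]='d': π[14]=0 (border '')
j=15 s[j]='a': π[15]=0 (border '')
j=16 s[j]='d': π[16]=0 (border '')
j=17 s[j]='e': π[17]=1 (border 'e')
j=18 s[j]='b': π[18]=2 (border 'eb')
j=19 s[j]='a': k: 2→0; π[19]=0 (border '')
j=20 s[j]='c': π[20]=0 (border '')

[0, 0, 0, 0, 0, 0, 0, 1, 1, 0, 1, 0, 0, 0, 0, 0, 0, 1, 2, 0, 0]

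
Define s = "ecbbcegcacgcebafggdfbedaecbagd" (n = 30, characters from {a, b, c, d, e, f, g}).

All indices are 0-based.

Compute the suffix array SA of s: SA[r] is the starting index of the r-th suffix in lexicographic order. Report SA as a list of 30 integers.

rank | idx | suffix
   0 |   8 | acgcebafggdfbedaecbagd
   1 |  23 | aecbagd
   2 |  14 | afggdfbedaecbagd
   3 |  27 | agd
   4 |  13 | bafggdfbedaecbagd
   5 |  26 | bagd
   6 |   2 | bbcegcacgcebafggdfbedaecbagd
   7 |   3 | bcegcacgcebafggdfbedaecbagd
   8 |  20 | bedaecbagd
   9 |   7 | cacgcebafggdfbedaecbagd
  10 |  25 | cbagd
  11 |   1 | cbbcegcacgcebafggdfbedaecbagd
  12 |  11 | cebafggdfbedaecbagd
  13 |   4 | cegcacgcebafggdfbedaecbagd
  14 |   9 | cgcebafggdfbedaecbagd
  15 |  29 | d
  16 |  22 | daecbagd
  17 |  18 | dfbedaecbagd
  18 |  12 | ebafggdfbedaecbagd
  19 |  24 | ecbagd
  20 |   0 | ecbbcegcacgcebafggdfbedaecbagd
  21 |  21 | edaecbagd
  22 |   5 | egcacgcebafggdfbedaecbagd
  23 |  19 | fbedaecbagd
  24 |  15 | fggdfbedaecbagd
  25 |   6 | gcacgcebafggdfbedaecbagd
  26 |  10 | gcebafggdfbedaecbagd
  27 |  28 | gd
  28 |  17 | gdfbedaecbagd
  29 |  16 | ggdfbedaecbagd

[8, 23, 14, 27, 13, 26, 2, 3, 20, 7, 25, 1, 11, 4, 9, 29, 22, 18, 12, 24, 0, 21, 5, 19, 15, 6, 10, 28, 17, 16]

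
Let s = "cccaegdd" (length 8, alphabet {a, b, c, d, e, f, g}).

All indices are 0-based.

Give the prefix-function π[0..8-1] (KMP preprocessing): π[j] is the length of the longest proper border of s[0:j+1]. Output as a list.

[0, 1, 2, 0, 0, 0, 0, 0]

π[0] = 0
j=1 s[j]='c': π[1]=1 (border 'c')
j=2 s[j]='c': π[2]=2 (border 'cc')
j=3 s[j]='a': k: 2→1→0; π[3]=0 (border '')
j=4 s[j]='e': π[4]=0 (border '')
j=5 s[j]='g': π[5]=0 (border '')
j=6 s[j]='d': π[6]=0 (border '')
j=7 s[j]='d': π[7]=0 (border '')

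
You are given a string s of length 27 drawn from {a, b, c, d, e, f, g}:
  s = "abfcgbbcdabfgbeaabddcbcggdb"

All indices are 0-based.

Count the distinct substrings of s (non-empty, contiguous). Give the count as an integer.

sorted suffixes:
  #0 SA[0]=15  'aabddcbcggdb'
  #1 SA[1]=16  'abddcbcggdb'
  #2 SA[2]=0  'abfcgbbcdabfgbeaabddcbcggdb'
  #3 SA[3]=9  'abfgbeaabddcbcggdb'
  #4 SA[4]=26  'b'
  #5 SA[5]=5  'bbcdabfgbeaabddcbcggdb'
  #6 SA[6]=6  'bcdabfgbeaabddcbcggdb'
  #7 SA[7]=21  'bcggdb'
  #8 SA[8]=17  'bddcbcggdb'
  #9 SA[9]=13  'beaabddcbcggdb'
  #10 SA[10]=1  'bfcgbbcdabfgbeaabddcbcggdb'
  #11 SA[11]=10  'bfgbeaabddcbcggdb'
  #12 SA[12]=20  'cbcggdb'
  #13 SA[13]=7  'cdabfgbeaabddcbcggdb'
  #14 SA[14]=3  'cgbbcdabfgbeaabddcbcggdb'
  #15 SA[15]=22  'cggdb'
  #16 SA[16]=8  'dabfgbeaabddcbcggdb'
  #17 SA[17]=25  'db'
  #18 SA[18]=19  'dcbcggdb'
  #19 SA[19]=18  'ddcbcggdb'
  #20 SA[20]=14  'eaabddcbcggdb'
  #21 SA[21]=2  'fcgbbcdabfgbeaabddcbcggdb'
  #22 SA[22]=11  'fgbeaabddcbcggdb'
  #23 SA[23]=4  'gbbcdabfgbeaabddcbcggdb'
  #24 SA[24]=12  'gbeaabddcbcggdb'
  #25 SA[25]=24  'gdb'
  #26 SA[26]=23  'ggdb'

SA = [15, 16, 0, 9, 26, 5, 6, 21, 17, 13, 1, 10, 20, 7, 3, 22, 8, 25, 19, 18, 14, 2, 11, 4, 12, 24, 23]
rank  pair      lcp
   1  s[15:],s[16:]  1  'a'
   2  s[16:],s[0:]  2  'ab'
   3  s[0:],s[9:]  3  'abf'
   4  s[9:],s[26:]  0  ''
   5  s[26:],s[5:]  1  'b'
   6  s[5:],s[6:]  1  'b'
   7  s[6:],s[21:]  2  'bc'
   8  s[21:],s[17:]  1  'b'
   9  s[17:],s[13:]  1  'b'
  10  s[13:],s[1:]  1  'b'
  11  s[1:],s[10:]  2  'bf'
  12  s[10:],s[20:]  0  ''
  13  s[20:],s[7:]  1  'c'
  14  s[7:],s[3:]  1  'c'
  15  s[3:],s[22:]  2  'cg'
  16  s[22:],s[8:]  0  ''
  17  s[8:],s[25:]  1  'd'
  18  s[25:],s[19:]  1  'd'
  19  s[19:],s[18:]  1  'd'
  20  s[18:],s[14:]  0  ''
  21  s[14:],s[2:]  0  ''
  22  s[2:],s[11:]  1  'f'
  23  s[11:],s[4:]  0  ''
  24  s[4:],s[12:]  2  'gb'
  25  s[12:],s[24:]  1  'g'
  26  s[24:],s[23:]  1  'g'

n(n+1)/2 = 27·28/2 = 378
Σ LCP = 0 + 1 + 2 + 3 + 0 + 1 + 1 + 2 + 1 + 1 + 1 + 2 + 0 + 1 + 1 + 2 + 0 + 1 + 1 + 1 + 0 + 0 + 1 + 0 + 2 + 1 + 1 = 27
distinct = 378 − 27 = 351

351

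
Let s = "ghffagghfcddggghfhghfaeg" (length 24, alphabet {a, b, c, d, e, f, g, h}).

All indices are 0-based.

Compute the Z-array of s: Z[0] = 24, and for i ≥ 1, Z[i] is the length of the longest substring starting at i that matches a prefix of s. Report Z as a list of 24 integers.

[24, 0, 0, 0, 0, 1, 3, 0, 0, 0, 0, 0, 1, 1, 3, 0, 0, 0, 3, 0, 0, 0, 0, 1]

Z[0]=24
i=1: outside box; Z[1]=0
i=2: outside box; Z[2]=0
i=3: outside box; Z[3]=0
i=4: outside box; Z[4]=0
i=5: outside box; Z[5]=1 scan→box=[5,6)
i=6: outside box; Z[6]=3 scan→box=[6,9)
i=7: min(r-i=2, Z[1]=0)=0; Z[7]=0
i=8: min(r-i=1, Z[2]=0)=0; Z[8]=0
i=9: outside box; Z[9]=0
i=10: outside box; Z[10]=0
i=11: outside box; Z[11]=0
i=12: outside box; Z[12]=1 scan→box=[12,13)
i=13: outside box; Z[13]=1 scan→box=[13,14)
i=14: outside box; Z[14]=3 scan→box=[14,17)
i=15: min(r-i=2, Z[1]=0)=0; Z[15]=0
i=16: min(r-i=1, Z[2]=0)=0; Z[16]=0
i=17: outside box; Z[17]=0
i=18: outside box; Z[18]=3 scan→box=[18,21)
i=19: min(r-i=2, Z[1]=0)=0; Z[19]=0
i=20: min(r-i=1, Z[2]=0)=0; Z[20]=0
i=21: outside box; Z[21]=0
i=22: outside box; Z[22]=0
i=23: outside box; Z[23]=1 scan→box=[23,24)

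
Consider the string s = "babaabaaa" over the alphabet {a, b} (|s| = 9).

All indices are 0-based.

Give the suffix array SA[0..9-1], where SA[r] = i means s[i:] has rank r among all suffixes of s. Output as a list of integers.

[8, 7, 6, 3, 4, 1, 5, 2, 0]

sorted suffixes:
  #0 SA[0]=8  'a'
  #1 SA[1]=7  'aa'
  #2 SA[2]=6  'aaa'
  #3 SA[3]=3  'aabaaa'
  #4 SA[4]=4  'abaaa'
  #5 SA[5]=1  'abaabaaa'
  #6 SA[6]=5  'baaa'
  #7 SA[7]=2  'baabaaa'
  #8 SA[8]=0  'babaabaaa'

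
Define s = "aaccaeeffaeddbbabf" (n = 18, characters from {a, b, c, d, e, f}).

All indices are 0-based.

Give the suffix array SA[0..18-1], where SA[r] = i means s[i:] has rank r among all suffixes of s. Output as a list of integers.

[0, 15, 1, 9, 4, 14, 13, 16, 3, 2, 12, 11, 10, 5, 6, 17, 8, 7]

rank | idx | suffix
   0 |   0 | aaccaeeffaeddbbabf
   1 |  15 | abf
   2 |   1 | accaeeffaeddbbabf
   3 |   9 | aeddbbabf
   4 |   4 | aeeffaeddbbabf
   5 |  14 | babf
   6 |  13 | bbabf
   7 |  16 | bf
   8 |   3 | caeeffaeddbbabf
   9 |   2 | ccaeeffaeddbbabf
  10 |  12 | dbbabf
  11 |  11 | ddbbabf
  12 |  10 | eddbbabf
  13 |   5 | eeffaeddbbabf
  14 |   6 | effaeddbbabf
  15 |  17 | f
  16 |   8 | faeddbbabf
  17 |   7 | ffaeddbbabf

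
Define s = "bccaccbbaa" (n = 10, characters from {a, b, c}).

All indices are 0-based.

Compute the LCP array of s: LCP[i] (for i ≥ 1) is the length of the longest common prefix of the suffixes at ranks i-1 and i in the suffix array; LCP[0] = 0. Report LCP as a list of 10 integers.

[0, 1, 1, 0, 1, 1, 0, 1, 1, 2]

rank→(start, suffix):
  0 → (9, 'a')
  1 → (8, 'aa')
  2 → (3, 'accbbaa')
  3 → (7, 'baa')
  4 → (6, 'bbaa')
  5 → (0, 'bccaccbbaa')
  6 → (2, 'caccbbaa')
  7 → (5, 'cbbaa')
  8 → (1, 'ccaccbbaa')
  9 → (4, 'ccbbaa')

SA = [9, 8, 3, 7, 6, 0, 2, 5, 1, 4]
rank  pair      lcp
   1  s[9:],s[8:]  1  'a'
   2  s[8:],s[3:]  1  'a'
   3  s[3:],s[7:]  0  ''
   4  s[7:],s[6:]  1  'b'
   5  s[6:],s[0:]  1  'b'
   6  s[0:],s[2:]  0  ''
   7  s[2:],s[5:]  1  'c'
   8  s[5:],s[1:]  1  'c'
   9  s[1:],s[4:]  2  'cc'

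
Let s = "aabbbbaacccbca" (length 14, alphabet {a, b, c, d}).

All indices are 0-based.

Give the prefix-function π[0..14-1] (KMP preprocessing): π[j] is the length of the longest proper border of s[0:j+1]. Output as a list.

[0, 1, 0, 0, 0, 0, 1, 2, 0, 0, 0, 0, 0, 1]

π[0] = 0
j=1 s[j]='a': π[1]=1 (border 'a')
j=2 s[j]='b': k: 1→0; π[2]=0 (border '')
j=3 s[j]='b': π[3]=0 (border '')
j=4 s[j]='b': π[4]=0 (border '')
j=5 s[j]='b': π[5]=0 (border '')
j=6 s[j]='a': π[6]=1 (border 'a')
j=7 s[j]='a': π[7]=2 (border 'aa')
j=8 s[j]='c': k: 2→1→0; π[8]=0 (border '')
j=9 s[j]='c': π[9]=0 (border '')
j=10 s[j]='c': π[10]=0 (border '')
j=11 s[j]='b': π[11]=0 (border '')
j=12 s[j]='c': π[12]=0 (border '')
j=13 s[j]='a': π[13]=1 (border 'a')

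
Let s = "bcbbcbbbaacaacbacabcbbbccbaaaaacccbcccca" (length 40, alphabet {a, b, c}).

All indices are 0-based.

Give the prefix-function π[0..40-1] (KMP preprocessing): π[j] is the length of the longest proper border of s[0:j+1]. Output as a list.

[0, 0, 1, 1, 2, 3, 4, 1, 0, 0, 0, 0, 0, 0, 1, 0, 0, 0, 1, 2, 3, 4, 1, 2, 0, 1, 0, 0, 0, 0, 0, 0, 0, 0, 1, 2, 0, 0, 0, 0]

π[0] = 0
j=1 s[j]='c': π[1]=0 (border '')
j=2 s[j]='b': π[2]=1 (border 'b')
j=3 s[j]='b': k: 1→0; π[3]=1 (border 'b')
j=4 s[j]='c': π[4]=2 (border 'bc')
j=5 s[j]='b': π[5]=3 (border 'bcb')
j=6 s[j]='b': π[6]=4 (border 'bcbb')
j=7 s[j]='b': k: 4→1→0; π[7]=1 (border 'b')
j=8 s[j]='a': k: 1→0; π[8]=0 (border '')
j=9 s[j]='a': π[9]=0 (border '')
j=10 s[j]='c': π[10]=0 (border '')
j=11 s[j]='a': π[11]=0 (border '')
j=12 s[j]='a': π[12]=0 (border '')
j=13 s[j]='c': π[13]=0 (border '')
j=14 s[j]='b': π[14]=1 (border 'b')
j=15 s[j]='a': k: 1→0; π[15]=0 (border '')
j=16 s[j]='c': π[16]=0 (border '')
j=17 s[j]='a': π[17]=0 (border '')
j=18 s[j]='b': π[18]=1 (border 'b')
j=19 s[j]='c': π[19]=2 (border 'bc')
j=20 s[j]='b': π[20]=3 (border 'bcb')
j=21 s[j]='b': π[21]=4 (border 'bcbb')
j=22 s[j]='b': k: 4→1→0; π[22]=1 (border 'b')
j=23 s[j]='c': π[23]=2 (border 'bc')
j=24 s[j]='c': k: 2→0; π[24]=0 (border '')
j=25 s[j]='b': π[25]=1 (border 'b')
j=26 s[j]='a': k: 1→0; π[26]=0 (border '')
j=27 s[j]='a': π[27]=0 (border '')
j=28 s[j]='a': π[28]=0 (border '')
j=29 s[j]='a': π[29]=0 (border '')
j=30 s[j]='a': π[30]=0 (border '')
j=31 s[j]='c': π[31]=0 (border '')
j=32 s[j]='c': π[32]=0 (border '')
j=33 s[j]='c': π[33]=0 (border '')
j=34 s[j]='b': π[34]=1 (border 'b')
j=35 s[j]='c': π[35]=2 (border 'bc')
j=36 s[j]='c': k: 2→0; π[36]=0 (border '')
j=37 s[j]='c': π[37]=0 (border '')
j=38 s[j]='c': π[38]=0 (border '')
j=39 s[j]='a': π[39]=0 (border '')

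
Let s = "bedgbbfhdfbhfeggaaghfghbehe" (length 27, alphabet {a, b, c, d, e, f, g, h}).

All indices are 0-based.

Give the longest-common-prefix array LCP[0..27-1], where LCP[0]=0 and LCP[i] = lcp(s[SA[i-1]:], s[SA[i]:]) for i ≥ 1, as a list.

[0, 1, 0, 1, 2, 1, 1, 0, 1, 0, 1, 1, 1, 0, 1, 1, 1, 0, 1, 1, 1, 2, 0, 1, 1, 1, 2]

sorted suffixes:
  #0 SA[0]=16  'aaghfghbehe'
  #1 SA[1]=17  'aghfghbehe'
  #2 SA[2]=4  'bbfhdfbhfeggaaghfghbehe'
  #3 SA[3]=0  'bedgbbfhdfbhfeggaaghfghbehe'
  #4 SA[4]=23  'behe'
  #5 SA[5]=5  'bfhdfbhfeggaaghfghbehe'
  #6 SA[6]=10  'bhfeggaaghfghbehe'
  #7 SA[7]=8  'dfbhfeggaaghfghbehe'
  #8 SA[8]=2  'dgbbfhdfbhfeggaaghfghbehe'
  #9 SA[9]=26  'e'
  #10 SA[10]=1  'edgbbfhdfbhfeggaaghfghbehe'
  #11 SA[11]=13  'eggaaghfghbehe'
  #12 SA[12]=24  'ehe'
  #13 SA[13]=9  'fbhfeggaaghfghbehe'
  #14 SA[14]=12  'feggaaghfghbehe'
  #15 SA[15]=20  'fghbehe'
  #16 SA[16]=6  'fhdfbhfeggaaghfghbehe'
  #17 SA[17]=15  'gaaghfghbehe'
  #18 SA[18]=3  'gbbfhdfbhfeggaaghfghbehe'
  #19 SA[19]=14  'ggaaghfghbehe'
  #20 SA[20]=21  'ghbehe'
  #21 SA[21]=18  'ghfghbehe'
  #22 SA[22]=22  'hbehe'
  #23 SA[23]=7  'hdfbhfeggaaghfghbehe'
  #24 SA[24]=25  'he'
  #25 SA[25]=11  'hfeggaaghfghbehe'
  #26 SA[26]=19  'hfghbehe'

SA = [16, 17, 4, 0, 23, 5, 10, 8, 2, 26, 1, 13, 24, 9, 12, 20, 6, 15, 3, 14, 21, 18, 22, 7, 25, 11, 19]
rank  pair      lcp
   1  s[16:],s[17:]  1  'a'
   2  s[17:],s[4:]  0  ''
   3  s[4:],s[0:]  1  'b'
   4  s[0:],s[23:]  2  'be'
   5  s[23:],s[5:]  1  'b'
   6  s[5:],s[10:]  1  'b'
   7  s[10:],s[8:]  0  ''
   8  s[8:],s[2:]  1  'd'
   9  s[2:],s[26:]  0  ''
  10  s[26:],s[1:]  1  'e'
  11  s[1:],s[13:]  1  'e'
  12  s[13:],s[24:]  1  'e'
  13  s[24:],s[9:]  0  ''
  14  s[9:],s[12:]  1  'f'
  15  s[12:],s[20:]  1  'f'
  16  s[20:],s[6:]  1  'f'
  17  s[6:],s[15:]  0  ''
  18  s[15:],s[3:]  1  'g'
  19  s[3:],s[14:]  1  'g'
  20  s[14:],s[21:]  1  'g'
  21  s[21:],s[18:]  2  'gh'
  22  s[18:],s[22:]  0  ''
  23  s[22:],s[7:]  1  'h'
  24  s[7:],s[25:]  1  'h'
  25  s[25:],s[11:]  1  'h'
  26  s[11:],s[19:]  2  'hf'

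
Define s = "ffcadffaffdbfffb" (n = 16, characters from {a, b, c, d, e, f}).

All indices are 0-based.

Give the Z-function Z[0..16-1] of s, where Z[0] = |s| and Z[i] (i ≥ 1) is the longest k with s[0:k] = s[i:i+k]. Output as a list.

[16, 1, 0, 0, 0, 2, 1, 0, 2, 1, 0, 0, 2, 2, 1, 0]

Z[0]=16
i=1: i≥r, start 0; Z[1]=1 scan→box=[1,2)
i=2: i≥r, start 0; Z[2]=0
i=3: i≥r, start 0; Z[3]=0
i=4: i≥r, start 0; Z[4]=0
i=5: i≥r, start 0; Z[5]=2 scan→box=[5,7)
i=6: min(r-i=1, Z[1]=1)=1; Z[6]=1
i=7: i≥r, start 0; Z[7]=0
i=8: i≥r, start 0; Z[8]=2 scan→box=[8,10)
i=9: min(r-i=1, Z[1]=1)=1; Z[9]=1
i=10: i≥r, start 0; Z[10]=0
i=11: i≥r, start 0; Z[11]=0
i=12: i≥r, start 0; Z[12]=2 scan→box=[12,14)
i=13: min(r-i=1, Z[1]=1)=1; Z[13]=2 scan→box=[13,15)
i=14: min(r-i=1, Z[1]=1)=1; Z[14]=1
i=15: i≥r, start 0; Z[15]=0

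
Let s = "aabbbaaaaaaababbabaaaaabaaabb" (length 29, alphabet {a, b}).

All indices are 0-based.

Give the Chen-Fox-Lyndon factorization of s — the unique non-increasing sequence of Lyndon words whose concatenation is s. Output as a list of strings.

["aabbb", "aaaaaaababbabaaaaabaaabb"]

emit factor 1: 'aabbb' (i=0, period=5)
emit factor 2: 'aaaaaaababbabaaaaabaaabb' (i=5, period=24)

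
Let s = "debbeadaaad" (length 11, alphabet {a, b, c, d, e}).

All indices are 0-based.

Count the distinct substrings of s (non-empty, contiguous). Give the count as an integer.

rank→(start, suffix):
  0 → (7, 'aaad')
  1 → (8, 'aad')
  2 → (9, 'ad')
  3 → (5, 'adaaad')
  4 → (2, 'bbeadaaad')
  5 → (3, 'beadaaad')
  6 → (10, 'd')
  7 → (6, 'daaad')
  8 → (0, 'debbeadaaad')
  9 → (4, 'eadaaad')
  10 → (1, 'ebbeadaaad')

SA = [7, 8, 9, 5, 2, 3, 10, 6, 0, 4, 1]
i: (SA[i-1],SA[i]) lcp shared
  1: (7,8) 2 'aa'
  2: (8,9) 1 'a'
  3: (9,5) 2 'ad'
  4: (5,2) 0 ''
  5: (2,3) 1 'b'
  6: (3,10) 0 ''
  7: (10,6) 1 'd'
  8: (6,0) 1 'd'
  9: (0,4) 0 ''
  10: (4,1) 1 'e'

n(n+1)/2 = 11·12/2 = 66
Σ LCP = 0 + 2 + 1 + 2 + 0 + 1 + 0 + 1 + 1 + 0 + 1 = 9
distinct = 66 − 9 = 57

57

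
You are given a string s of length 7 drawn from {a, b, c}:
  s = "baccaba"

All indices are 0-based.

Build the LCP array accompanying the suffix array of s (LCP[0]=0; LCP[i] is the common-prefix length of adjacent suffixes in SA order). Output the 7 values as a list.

rank→(start, suffix):
  0 → (6, 'a')
  1 → (4, 'aba')
  2 → (1, 'accaba')
  3 → (5, 'ba')
  4 → (0, 'baccaba')
  5 → (3, 'caba')
  6 → (2, 'ccaba')

SA = [6, 4, 1, 5, 0, 3, 2]
i: (SA[i-1],SA[i]) lcp shared
  1: (6,4) 1 'a'
  2: (4,1) 1 'a'
  3: (1,5) 0 ''
  4: (5,0) 2 'ba'
  5: (0,3) 0 ''
  6: (3,2) 1 'c'

[0, 1, 1, 0, 2, 0, 1]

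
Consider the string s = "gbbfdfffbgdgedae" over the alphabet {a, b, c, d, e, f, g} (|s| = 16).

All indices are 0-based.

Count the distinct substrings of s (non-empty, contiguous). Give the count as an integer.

125

rank→(start, suffix):
  0 → (14, 'ae')
  1 → (1, 'bbfdfffbgdgedae')
  2 → (2, 'bfdfffbgdgedae')
  3 → (8, 'bgdgedae')
  4 → (13, 'dae')
  5 → (4, 'dfffbgdgedae')
  6 → (10, 'dgedae')
  7 → (15, 'e')
  8 → (12, 'edae')
  9 → (7, 'fbgdgedae')
  10 → (3, 'fdfffbgdgedae')
  11 → (6, 'ffbgdgedae')
  12 → (5, 'fffbgdgedae')
  13 → (0, 'gbbfdfffbgdgedae')
  14 → (9, 'gdgedae')
  15 → (11, 'gedae')

SA = [14, 1, 2, 8, 13, 4, 10, 15, 12, 7, 3, 6, 5, 0, 9, 11]
i: (SA[i-1],SA[i]) lcp shared
  1: (14,1) 0 ''
  2: (1,2) 1 'b'
  3: (2,8) 1 'b'
  4: (8,13) 0 ''
  5: (13,4) 1 'd'
  6: (4,10) 1 'd'
  7: (10,15) 0 ''
  8: (15,12) 1 'e'
  9: (12,7) 0 ''
  10: (7,3) 1 'f'
  11: (3,6) 1 'f'
  12: (6,5) 2 'ff'
  13: (5,0) 0 ''
  14: (0,9) 1 'g'
  15: (9,11) 1 'g'

n(n+1)/2 = 16·17/2 = 136
Σ LCP = 0 + 0 + 1 + 1 + 0 + 1 + 1 + 0 + 1 + 0 + 1 + 1 + 2 + 0 + 1 + 1 = 11
distinct = 136 − 11 = 125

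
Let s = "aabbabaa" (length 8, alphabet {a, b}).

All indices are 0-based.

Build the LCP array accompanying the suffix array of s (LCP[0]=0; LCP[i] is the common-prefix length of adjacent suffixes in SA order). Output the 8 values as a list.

[0, 1, 2, 1, 2, 0, 2, 1]

rank→(start, suffix):
  0 → (7, 'a')
  1 → (6, 'aa')
  2 → (0, 'aabbabaa')
  3 → (4, 'abaa')
  4 → (1, 'abbabaa')
  5 → (5, 'baa')
  6 → (3, 'babaa')
  7 → (2, 'bbabaa')

SA = [7, 6, 0, 4, 1, 5, 3, 2]
rank  pair      lcp
   1  s[7:],s[6:]  1  'a'
   2  s[6:],s[0:]  2  'aa'
   3  s[0:],s[4:]  1  'a'
   4  s[4:],s[1:]  2  'ab'
   5  s[1:],s[5:]  0  ''
   6  s[5:],s[3:]  2  'ba'
   7  s[3:],s[2:]  1  'b'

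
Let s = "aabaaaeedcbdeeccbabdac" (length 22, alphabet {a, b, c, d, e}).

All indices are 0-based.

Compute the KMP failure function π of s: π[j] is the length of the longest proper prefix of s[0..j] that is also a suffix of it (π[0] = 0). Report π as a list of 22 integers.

π[0] = 0
j=1 s[j]='a': π[1]=1 (border 'a')
j=2 s[j]='b': k: 1→0; π[2]=0 (border '')
j=3 s[j]='a': π[3]=1 (border 'a')
j=4 s[j]='a': π[4]=2 (border 'aa')
j=5 s[j]='a': k: 2→1; π[5]=2 (border 'aa')
j=6 s[j]='e': k: 2→1→0; π[6]=0 (border '')
j=7 s[j]='e': π[7]=0 (border '')
j=8 s[j]='d': π[8]=0 (border '')
j=9 s[j]='c': π[9]=0 (border '')
j=10 s[j]='b': π[10]=0 (border '')
j=11 s[j]='d': π[11]=0 (border '')
j=12 s[j]='e': π[12]=0 (border '')
j=13 s[j]='e': π[13]=0 (border '')
j=14 s[j]='c': π[14]=0 (border '')
j=15 s[j]='c': π[15]=0 (border '')
j=16 s[j]='b': π[16]=0 (border '')
j=17 s[j]='a': π[17]=1 (border 'a')
j=18 s[j]='b': k: 1→0; π[18]=0 (border '')
j=19 s[j]='d': π[19]=0 (border '')
j=20 s[j]='a': π[20]=1 (border 'a')
j=21 s[j]='c': k: 1→0; π[21]=0 (border '')

[0, 1, 0, 1, 2, 2, 0, 0, 0, 0, 0, 0, 0, 0, 0, 0, 0, 1, 0, 0, 1, 0]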